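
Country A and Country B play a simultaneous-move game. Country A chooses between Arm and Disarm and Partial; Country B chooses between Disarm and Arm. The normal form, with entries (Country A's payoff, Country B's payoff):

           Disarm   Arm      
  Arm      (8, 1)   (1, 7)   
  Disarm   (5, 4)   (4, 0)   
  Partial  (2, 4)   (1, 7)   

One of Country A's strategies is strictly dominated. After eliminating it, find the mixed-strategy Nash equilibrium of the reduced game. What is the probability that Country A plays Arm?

p = 2/5

Country A's strategy Partial is strictly dominated by Disarm: 5 > 2 and 4 > 1. Eliminate Partial.
Set Country B's expected payoff from Disarm equal to that from Arm:
  Country B's payoff to Disarm: p·1 + (1−p)·4 = -3p + 4
  Country B's payoff to Arm: p·7 + (1−p)·0 = 7p
  -3p + 4 = 7p  ⇒  -10p = -4  ⇒  p = 2/5.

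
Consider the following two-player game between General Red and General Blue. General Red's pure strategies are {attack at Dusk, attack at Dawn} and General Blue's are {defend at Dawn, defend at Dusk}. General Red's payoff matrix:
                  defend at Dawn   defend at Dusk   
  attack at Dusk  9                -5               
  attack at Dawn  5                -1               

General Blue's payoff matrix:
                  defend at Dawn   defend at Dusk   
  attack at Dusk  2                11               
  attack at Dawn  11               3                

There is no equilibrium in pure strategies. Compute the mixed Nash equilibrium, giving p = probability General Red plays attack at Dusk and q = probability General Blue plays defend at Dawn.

p = 8/17, q = 1/2

General Red's mix must leave General Blue indifferent between defend at Dawn and defend at Dusk.
  General Blue's expected payoff from defend at Dawn: p·2 + (1−p)·11 = -9p + 11
  General Blue's expected payoff from defend at Dusk: p·11 + (1−p)·3 = 8p + 3
  -9p + 11 = 8p + 3  ⇒  -17p = -8  ⇒  p = 8/17.
For General Red to be willing to mix, General Red must be indifferent between attack at Dusk and attack at Dawn, which pins down General Blue's mix.
  General Red's expected payoff from attack at Dusk: q·9 + (1−q)·(-5) = 14q - 5
  General Red's expected payoff from attack at Dawn: q·5 + (1−q)·(-1) = 6q - 1
  14q - 5 = 6q - 1  ⇒  8q = 4  ⇒  q = 1/2.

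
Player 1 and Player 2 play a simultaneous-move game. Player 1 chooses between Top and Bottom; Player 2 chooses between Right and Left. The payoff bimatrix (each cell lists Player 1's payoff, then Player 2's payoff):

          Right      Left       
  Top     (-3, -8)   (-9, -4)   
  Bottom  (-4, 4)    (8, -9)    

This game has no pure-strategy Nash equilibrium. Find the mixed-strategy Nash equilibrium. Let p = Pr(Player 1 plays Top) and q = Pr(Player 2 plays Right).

p = 13/17, q = 17/18

Set Player 2's expected payoff from Right equal to that from Left:
  Player 2's payoff from Right: p·(-8) + (1−p)·4 = -12p + 4
  Player 2's payoff from Left: p·(-4) + (1−p)·(-9) = 5p - 9
  -12p + 4 = 5p - 9  ⇒  -17p = -13  ⇒  p = 13/17.
Player 1's indifference between Top and Bottom determines Player 2's mixing probability q:
  Player 1's payoff to Top: q·(-3) + (1−q)·(-9) = 6q - 9
  Player 1's payoff to Bottom: q·(-4) + (1−q)·8 = -12q + 8
  6q - 9 = -12q + 8  ⇒  18q = 17  ⇒  q = 17/18.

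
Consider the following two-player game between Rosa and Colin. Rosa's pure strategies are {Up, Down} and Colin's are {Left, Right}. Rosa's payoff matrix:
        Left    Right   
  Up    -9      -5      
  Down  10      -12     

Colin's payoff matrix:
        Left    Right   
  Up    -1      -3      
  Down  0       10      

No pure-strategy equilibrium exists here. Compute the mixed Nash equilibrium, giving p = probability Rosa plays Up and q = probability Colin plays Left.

Set Colin's expected payoff from Left equal to that from Right:
  Colin's expected payoff from Left: p·(-1) + (1−p)·0 = -p
  Colin's expected payoff from Right: p·(-3) + (1−p)·10 = -13p + 10
  -p = -13p + 10  ⇒  12p = 10  ⇒  p = 5/6.
Set Rosa's expected payoff from Up equal to that from Down:
  Rosa's expected payoff from Up: q·(-9) + (1−q)·(-5) = -4q - 5
  Rosa's expected payoff from Down: q·10 + (1−q)·(-12) = 22q - 12
  -4q - 5 = 22q - 12  ⇒  -26q = -7  ⇒  q = 7/26.

p = 5/6, q = 7/26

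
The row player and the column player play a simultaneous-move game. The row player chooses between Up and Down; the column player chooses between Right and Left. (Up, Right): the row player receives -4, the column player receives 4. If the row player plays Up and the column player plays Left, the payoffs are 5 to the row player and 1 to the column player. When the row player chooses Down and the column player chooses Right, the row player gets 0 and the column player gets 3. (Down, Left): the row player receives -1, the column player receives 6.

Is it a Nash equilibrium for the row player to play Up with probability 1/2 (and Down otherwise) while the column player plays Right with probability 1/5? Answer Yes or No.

No

Given the column player's mix q = 1/5, the row player's payoff from Up is 16/5 but from Down is -4/5. The row player strictly prefers Up, so the row player would not mix.
So the proposed profile is not a Nash equilibrium.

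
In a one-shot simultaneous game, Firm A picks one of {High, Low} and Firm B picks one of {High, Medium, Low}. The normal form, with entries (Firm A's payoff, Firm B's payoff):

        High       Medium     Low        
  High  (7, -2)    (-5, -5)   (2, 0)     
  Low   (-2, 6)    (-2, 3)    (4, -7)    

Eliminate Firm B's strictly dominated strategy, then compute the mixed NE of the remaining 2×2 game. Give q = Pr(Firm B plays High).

q = 2/11

Firm B's strategy Medium is strictly dominated by High: -2 > -5 and 6 > 3. Eliminate Medium.
In a mixed equilibrium Firm A is indifferent between High and Low; this condition fixes q.
  Firm A's expected payoff from High: q·7 + (1−q)·2 = 5q + 2
  Firm A's expected payoff from Low: q·(-2) + (1−q)·4 = -6q + 4
  5q + 2 = -6q + 4  ⇒  11q = 2  ⇒  q = 2/11.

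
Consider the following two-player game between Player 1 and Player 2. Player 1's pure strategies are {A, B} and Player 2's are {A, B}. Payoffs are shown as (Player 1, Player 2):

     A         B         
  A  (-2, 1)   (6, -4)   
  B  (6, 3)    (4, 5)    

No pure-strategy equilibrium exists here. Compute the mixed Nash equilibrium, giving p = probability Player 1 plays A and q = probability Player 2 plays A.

Player 1's mix must leave Player 2 indifferent between A and B.
  Player 2's payoff to A: p·1 + (1−p)·3 = -2p + 3
  Player 2's payoff to B: p·(-4) + (1−p)·5 = -9p + 5
  -2p + 3 = -9p + 5  ⇒  7p = 2  ⇒  p = 2/7.
Player 1's indifference between A and B determines Player 2's mixing probability q:
  Player 1's expected payoff from A: q·(-2) + (1−q)·6 = -8q + 6
  Player 1's expected payoff from B: q·6 + (1−q)·4 = 2q + 4
  -8q + 6 = 2q + 4  ⇒  -10q = -2  ⇒  q = 1/5.

p = 2/7, q = 1/5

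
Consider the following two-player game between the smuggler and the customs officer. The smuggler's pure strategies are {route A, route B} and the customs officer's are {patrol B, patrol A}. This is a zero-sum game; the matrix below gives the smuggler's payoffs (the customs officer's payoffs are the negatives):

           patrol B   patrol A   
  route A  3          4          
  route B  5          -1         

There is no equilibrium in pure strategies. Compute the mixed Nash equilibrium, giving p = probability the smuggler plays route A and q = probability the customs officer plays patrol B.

p = 6/7, q = 5/7

For the customs officer to be willing to mix, the customs officer must be indifferent between patrol B and patrol A, which pins down the smuggler's mix.
  the customs officer's payoff to patrol B: p·(-3) + (1−p)·(-5) = 2p - 5
  the customs officer's payoff to patrol A: p·(-4) + (1−p)·1 = -5p + 1
  2p - 5 = -5p + 1  ⇒  7p = 6  ⇒  p = 6/7.
The customs officer's mix must leave the smuggler indifferent between route A and route B.
  the smuggler's payoff to route A: q·3 + (1−q)·4 = -q + 4
  the smuggler's payoff to route B: q·5 + (1−q)·(-1) = 6q - 1
  -q + 4 = 6q - 1  ⇒  -7q = -5  ⇒  q = 5/7.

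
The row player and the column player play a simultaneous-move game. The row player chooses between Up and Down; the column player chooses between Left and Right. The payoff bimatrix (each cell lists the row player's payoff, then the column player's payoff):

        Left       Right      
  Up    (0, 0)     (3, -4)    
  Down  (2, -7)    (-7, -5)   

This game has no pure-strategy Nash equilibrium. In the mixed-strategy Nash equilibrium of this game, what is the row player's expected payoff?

1/2

Set the row player's expected payoff from Up equal to that from Down:
  the row player's payoff from Up: q·0 + (1−q)·3 = -3q + 3
  the row player's payoff from Down: q·2 + (1−q)·(-7) = 9q - 7
  -3q + 3 = 9q - 7  ⇒  -12q = -10  ⇒  q = 5/6.
At equilibrium the row player is indifferent across rows, so the row player's payoff equals the payoff from Up: (5/6)·0 + (1/6)·3 = 1/2.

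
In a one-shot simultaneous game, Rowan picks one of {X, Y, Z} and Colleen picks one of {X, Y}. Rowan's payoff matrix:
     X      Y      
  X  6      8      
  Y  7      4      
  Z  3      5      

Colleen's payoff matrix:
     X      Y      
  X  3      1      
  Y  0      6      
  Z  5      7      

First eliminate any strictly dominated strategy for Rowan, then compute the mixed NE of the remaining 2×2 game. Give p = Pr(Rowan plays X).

p = 3/4

Rowan's strategy Z is strictly dominated by X: 6 > 3 and 8 > 5. Eliminate Z.
Rowan's mix must leave Colleen indifferent between X and Y.
  Colleen's payoff from X: p·3 + (1−p)·0 = 3p
  Colleen's payoff from Y: p·1 + (1−p)·6 = -5p + 6
  3p = -5p + 6  ⇒  8p = 6  ⇒  p = 3/4.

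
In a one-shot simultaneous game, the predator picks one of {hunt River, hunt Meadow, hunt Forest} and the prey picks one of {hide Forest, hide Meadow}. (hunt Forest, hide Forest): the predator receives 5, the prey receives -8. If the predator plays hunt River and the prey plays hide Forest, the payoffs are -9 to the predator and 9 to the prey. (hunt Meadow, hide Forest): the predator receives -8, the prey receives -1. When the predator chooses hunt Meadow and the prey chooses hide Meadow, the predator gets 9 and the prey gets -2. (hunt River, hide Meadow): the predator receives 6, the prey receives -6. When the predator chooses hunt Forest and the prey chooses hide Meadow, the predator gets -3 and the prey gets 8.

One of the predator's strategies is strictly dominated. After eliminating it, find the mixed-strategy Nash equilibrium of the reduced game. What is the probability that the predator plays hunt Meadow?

The predator's strategy hunt River is strictly dominated by hunt Meadow: -8 > -9 and 9 > 6. Eliminate hunt River.
In a mixed equilibrium the prey is indifferent between hide Forest and hide Meadow; this condition fixes p.
  the prey's payoff from hide Forest: p·(-1) + (1−p)·(-8) = 7p - 8
  the prey's payoff from hide Meadow: p·(-2) + (1−p)·8 = -10p + 8
  7p - 8 = -10p + 8  ⇒  17p = 16  ⇒  p = 16/17.

p = 16/17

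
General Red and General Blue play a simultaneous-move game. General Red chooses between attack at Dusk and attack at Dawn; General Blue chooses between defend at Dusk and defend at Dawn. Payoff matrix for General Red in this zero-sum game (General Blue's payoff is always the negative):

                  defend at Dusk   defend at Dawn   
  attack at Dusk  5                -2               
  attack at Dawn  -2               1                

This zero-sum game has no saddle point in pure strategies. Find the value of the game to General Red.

General Blue's mix must leave General Red indifferent between attack at Dusk and attack at Dawn.
  General Red's payoff to attack at Dusk: q·5 + (1−q)·(-2) = 7q - 2
  General Red's payoff to attack at Dawn: q·(-2) + (1−q)·1 = -3q + 1
  7q - 2 = -3q + 1  ⇒  10q = 3  ⇒  q = 3/10.
The value is General Red's expected payoff against this mix (using attack at Dusk): (3/10)·5 + (7/10)·(-2) = 1/10.

v = 1/10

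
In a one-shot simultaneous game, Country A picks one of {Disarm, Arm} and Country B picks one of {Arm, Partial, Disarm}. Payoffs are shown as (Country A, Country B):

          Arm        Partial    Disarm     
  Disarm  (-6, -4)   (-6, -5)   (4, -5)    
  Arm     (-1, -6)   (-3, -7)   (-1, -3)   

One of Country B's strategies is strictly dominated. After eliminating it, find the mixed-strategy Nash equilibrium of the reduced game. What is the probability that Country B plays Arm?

Country B's strategy Partial is strictly dominated by Arm: -4 > -5 and -6 > -7. Eliminate Partial.
Country A's indifference between Disarm and Arm determines Country B's mixing probability q:
  Country A's payoff from Disarm: q·(-6) + (1−q)·4 = -10q + 4
  Country A's payoff from Arm: q·(-1) + (1−q)·(-1) = -1
  -10q + 4 = -1  ⇒  -10q = -5  ⇒  q = 1/2.

q = 1/2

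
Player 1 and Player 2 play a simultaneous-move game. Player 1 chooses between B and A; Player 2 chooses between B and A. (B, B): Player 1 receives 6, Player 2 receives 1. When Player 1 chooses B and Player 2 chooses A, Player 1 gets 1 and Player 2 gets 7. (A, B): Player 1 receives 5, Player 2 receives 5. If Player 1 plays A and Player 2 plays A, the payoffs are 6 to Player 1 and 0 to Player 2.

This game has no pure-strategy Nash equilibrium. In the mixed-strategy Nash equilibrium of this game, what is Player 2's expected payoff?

For Player 2 to be willing to mix, Player 2 must be indifferent between B and A, which pins down Player 1's mix.
  Player 2's expected payoff from B: p·1 + (1−p)·5 = -4p + 5
  Player 2's expected payoff from A: p·7 + (1−p)·0 = 7p
  -4p + 5 = 7p  ⇒  -11p = -5  ⇒  p = 5/11.
At equilibrium Player 2 is indifferent across columns, so Player 2's payoff equals the payoff from B: (5/11)·1 + (6/11)·5 = 35/11.

35/11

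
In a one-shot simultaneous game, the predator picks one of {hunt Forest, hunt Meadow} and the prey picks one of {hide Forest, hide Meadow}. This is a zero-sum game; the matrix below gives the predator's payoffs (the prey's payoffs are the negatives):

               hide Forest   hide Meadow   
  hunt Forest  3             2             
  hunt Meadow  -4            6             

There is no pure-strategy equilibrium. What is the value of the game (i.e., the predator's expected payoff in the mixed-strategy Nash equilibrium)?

v = 26/11

For the predator to be willing to mix, the predator must be indifferent between hunt Forest and hunt Meadow, which pins down the prey's mix.
  the predator's payoff to hunt Forest: q·3 + (1−q)·2 = q + 2
  the predator's payoff to hunt Meadow: q·(-4) + (1−q)·6 = -10q + 6
  q + 2 = -10q + 6  ⇒  11q = 4  ⇒  q = 4/11.
The value is the predator's expected payoff against this mix (using hunt Forest): (4/11)·3 + (7/11)·2 = 26/11.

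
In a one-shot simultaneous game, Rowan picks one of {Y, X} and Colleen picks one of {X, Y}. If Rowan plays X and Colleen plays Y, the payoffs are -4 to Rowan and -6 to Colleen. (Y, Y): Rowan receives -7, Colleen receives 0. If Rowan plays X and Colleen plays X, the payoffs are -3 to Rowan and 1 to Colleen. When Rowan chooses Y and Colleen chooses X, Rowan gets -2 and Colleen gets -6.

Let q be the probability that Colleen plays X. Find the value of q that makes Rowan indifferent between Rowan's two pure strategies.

q = 3/4

Set Rowan's expected payoff from Y equal to that from X:
  Rowan's payoff to Y: q·(-2) + (1−q)·(-7) = 5q - 7
  Rowan's payoff to X: q·(-3) + (1−q)·(-4) = q - 4
  5q - 7 = q - 4  ⇒  4q = 3  ⇒  q = 3/4.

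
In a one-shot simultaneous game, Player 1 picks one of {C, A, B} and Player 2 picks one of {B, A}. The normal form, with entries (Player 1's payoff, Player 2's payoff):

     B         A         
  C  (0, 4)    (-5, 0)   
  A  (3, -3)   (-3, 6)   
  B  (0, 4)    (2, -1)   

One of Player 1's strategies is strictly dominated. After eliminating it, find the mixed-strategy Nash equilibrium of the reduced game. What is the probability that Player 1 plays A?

Player 1's strategy C is strictly dominated by A: 3 > 0 and -3 > -5. Eliminate C.
For Player 2 to be willing to mix, Player 2 must be indifferent between B and A, which pins down Player 1's mix.
  Player 2's payoff to B: p·(-3) + (1−p)·4 = -7p + 4
  Player 2's payoff to A: p·6 + (1−p)·(-1) = 7p - 1
  -7p + 4 = 7p - 1  ⇒  -14p = -5  ⇒  p = 5/14.

p = 5/14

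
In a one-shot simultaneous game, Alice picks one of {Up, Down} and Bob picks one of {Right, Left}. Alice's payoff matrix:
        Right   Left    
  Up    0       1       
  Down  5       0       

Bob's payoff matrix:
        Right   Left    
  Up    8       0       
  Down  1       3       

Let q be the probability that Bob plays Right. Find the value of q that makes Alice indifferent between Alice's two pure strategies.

q = 1/6

Alice's indifference between Up and Down determines Bob's mixing probability q:
  Alice's expected payoff from Up: q·0 + (1−q)·1 = -q + 1
  Alice's expected payoff from Down: q·5 + (1−q)·0 = 5q
  -q + 1 = 5q  ⇒  -6q = -1  ⇒  q = 1/6.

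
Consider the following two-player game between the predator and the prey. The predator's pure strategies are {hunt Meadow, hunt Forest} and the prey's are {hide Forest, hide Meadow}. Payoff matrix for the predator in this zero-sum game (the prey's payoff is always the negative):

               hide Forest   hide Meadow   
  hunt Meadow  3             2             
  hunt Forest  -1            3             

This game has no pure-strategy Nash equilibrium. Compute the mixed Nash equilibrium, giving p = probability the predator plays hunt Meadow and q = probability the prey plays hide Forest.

Set the prey's expected payoff from hide Forest equal to that from hide Meadow:
  the prey's payoff to hide Forest: p·(-3) + (1−p)·1 = -4p + 1
  the prey's payoff to hide Meadow: p·(-2) + (1−p)·(-3) = p - 3
  -4p + 1 = p - 3  ⇒  -5p = -4  ⇒  p = 4/5.
The predator's indifference between hunt Meadow and hunt Forest determines the prey's mixing probability q:
  the predator's payoff from hunt Meadow: q·3 + (1−q)·2 = q + 2
  the predator's payoff from hunt Forest: q·(-1) + (1−q)·3 = -4q + 3
  q + 2 = -4q + 3  ⇒  5q = 1  ⇒  q = 1/5.

p = 4/5, q = 1/5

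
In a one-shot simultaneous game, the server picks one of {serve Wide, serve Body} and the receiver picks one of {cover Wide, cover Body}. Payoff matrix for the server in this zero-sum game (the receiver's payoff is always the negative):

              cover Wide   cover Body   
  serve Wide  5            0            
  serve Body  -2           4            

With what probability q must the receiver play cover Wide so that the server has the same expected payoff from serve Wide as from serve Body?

q = 4/11

In a mixed equilibrium the server is indifferent between serve Wide and serve Body; this condition fixes q.
  the server's payoff from serve Wide: q·5 + (1−q)·0 = 5q
  the server's payoff from serve Body: q·(-2) + (1−q)·4 = -6q + 4
  5q = -6q + 4  ⇒  11q = 4  ⇒  q = 4/11.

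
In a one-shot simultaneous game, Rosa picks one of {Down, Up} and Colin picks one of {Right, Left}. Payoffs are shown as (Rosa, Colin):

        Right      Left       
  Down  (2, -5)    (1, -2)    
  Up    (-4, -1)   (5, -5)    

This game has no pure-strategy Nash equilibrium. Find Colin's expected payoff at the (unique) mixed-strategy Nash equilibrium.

-23/7

In a mixed equilibrium Colin is indifferent between Right and Left; this condition fixes p.
  Colin's expected payoff from Right: p·(-5) + (1−p)·(-1) = -4p - 1
  Colin's expected payoff from Left: p·(-2) + (1−p)·(-5) = 3p - 5
  -4p - 1 = 3p - 5  ⇒  -7p = -4  ⇒  p = 4/7.
At equilibrium Colin is indifferent across columns, so Colin's payoff equals the payoff from Right: (4/7)·(-5) + (3/7)·(-1) = -23/7.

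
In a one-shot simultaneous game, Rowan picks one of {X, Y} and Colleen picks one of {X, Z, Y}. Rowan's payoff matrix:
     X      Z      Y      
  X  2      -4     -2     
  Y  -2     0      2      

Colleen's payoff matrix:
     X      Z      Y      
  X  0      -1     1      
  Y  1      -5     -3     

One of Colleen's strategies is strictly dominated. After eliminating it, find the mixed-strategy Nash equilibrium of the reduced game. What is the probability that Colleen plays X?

Colleen's strategy Z is strictly dominated by Y: 1 > -1 and -3 > -5. Eliminate Z.
In a mixed equilibrium Rowan is indifferent between X and Y; this condition fixes q.
  Rowan's payoff from X: q·2 + (1−q)·(-2) = 4q - 2
  Rowan's payoff from Y: q·(-2) + (1−q)·2 = -4q + 2
  4q - 2 = -4q + 2  ⇒  8q = 4  ⇒  q = 1/2.

q = 1/2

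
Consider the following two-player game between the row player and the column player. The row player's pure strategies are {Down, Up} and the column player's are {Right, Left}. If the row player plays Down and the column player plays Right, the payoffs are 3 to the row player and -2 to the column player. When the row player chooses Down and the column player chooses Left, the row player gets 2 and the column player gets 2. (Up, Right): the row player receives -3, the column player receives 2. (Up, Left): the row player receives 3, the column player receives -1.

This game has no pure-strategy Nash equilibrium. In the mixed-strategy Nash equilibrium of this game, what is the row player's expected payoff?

Set the row player's expected payoff from Down equal to that from Up:
  the row player's payoff from Down: q·3 + (1−q)·2 = q + 2
  the row player's payoff from Up: q·(-3) + (1−q)·3 = -6q + 3
  q + 2 = -6q + 3  ⇒  7q = 1  ⇒  q = 1/7.
At equilibrium the row player is indifferent across rows, so the row player's payoff equals the payoff from Down: (1/7)·3 + (6/7)·2 = 15/7.

15/7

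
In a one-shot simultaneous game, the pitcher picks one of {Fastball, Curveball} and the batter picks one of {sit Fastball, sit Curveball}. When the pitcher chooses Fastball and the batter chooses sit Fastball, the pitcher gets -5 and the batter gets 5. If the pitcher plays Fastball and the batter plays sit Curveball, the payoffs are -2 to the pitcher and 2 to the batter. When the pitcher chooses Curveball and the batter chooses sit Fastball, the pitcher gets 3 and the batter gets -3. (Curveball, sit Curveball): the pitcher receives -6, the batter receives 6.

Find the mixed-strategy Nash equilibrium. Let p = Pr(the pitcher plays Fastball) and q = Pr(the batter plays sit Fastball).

The batter's indifference between sit Fastball and sit Curveball determines the pitcher's mixing probability p:
  the batter's payoff to sit Fastball: p·5 + (1−p)·(-3) = 8p - 3
  the batter's payoff to sit Curveball: p·2 + (1−p)·6 = -4p + 6
  8p - 3 = -4p + 6  ⇒  12p = 9  ⇒  p = 3/4.
In a mixed equilibrium the pitcher is indifferent between Fastball and Curveball; this condition fixes q.
  the pitcher's expected payoff from Fastball: q·(-5) + (1−q)·(-2) = -3q - 2
  the pitcher's expected payoff from Curveball: q·3 + (1−q)·(-6) = 9q - 6
  -3q - 2 = 9q - 6  ⇒  -12q = -4  ⇒  q = 1/3.

p = 3/4, q = 1/3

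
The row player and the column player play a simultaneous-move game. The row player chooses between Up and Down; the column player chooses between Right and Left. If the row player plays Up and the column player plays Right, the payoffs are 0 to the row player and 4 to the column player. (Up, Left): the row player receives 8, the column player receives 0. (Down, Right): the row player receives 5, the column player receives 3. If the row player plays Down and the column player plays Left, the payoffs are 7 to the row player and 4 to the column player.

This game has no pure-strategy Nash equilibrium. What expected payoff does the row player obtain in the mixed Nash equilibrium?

20/3

The row player's indifference between Up and Down determines the column player's mixing probability q:
  the row player's payoff from Up: q·0 + (1−q)·8 = -8q + 8
  the row player's payoff from Down: q·5 + (1−q)·7 = -2q + 7
  -8q + 8 = -2q + 7  ⇒  -6q = -1  ⇒  q = 1/6.
At equilibrium the row player is indifferent across rows, so the row player's payoff equals the payoff from Up: (1/6)·0 + (5/6)·8 = 20/3.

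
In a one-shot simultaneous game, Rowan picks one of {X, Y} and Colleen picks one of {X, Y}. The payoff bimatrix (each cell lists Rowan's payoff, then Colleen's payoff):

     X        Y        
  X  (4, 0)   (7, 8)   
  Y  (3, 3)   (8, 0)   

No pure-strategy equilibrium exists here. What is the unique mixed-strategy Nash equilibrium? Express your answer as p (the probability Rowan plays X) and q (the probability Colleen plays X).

For Colleen to be willing to mix, Colleen must be indifferent between X and Y, which pins down Rowan's mix.
  Colleen's payoff to X: p·0 + (1−p)·3 = -3p + 3
  Colleen's payoff to Y: p·8 + (1−p)·0 = 8p
  -3p + 3 = 8p  ⇒  -11p = -3  ⇒  p = 3/11.
Colleen's mix must leave Rowan indifferent between X and Y.
  Rowan's expected payoff from X: q·4 + (1−q)·7 = -3q + 7
  Rowan's expected payoff from Y: q·3 + (1−q)·8 = -5q + 8
  -3q + 7 = -5q + 8  ⇒  2q = 1  ⇒  q = 1/2.

p = 3/11, q = 1/2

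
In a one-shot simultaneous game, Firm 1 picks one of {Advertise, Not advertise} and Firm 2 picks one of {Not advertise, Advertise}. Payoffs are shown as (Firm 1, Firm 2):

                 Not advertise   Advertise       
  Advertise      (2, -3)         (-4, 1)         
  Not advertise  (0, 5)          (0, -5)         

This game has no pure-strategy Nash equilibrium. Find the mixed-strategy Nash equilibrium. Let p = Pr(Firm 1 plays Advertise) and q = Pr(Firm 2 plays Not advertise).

Set Firm 2's expected payoff from Not advertise equal to that from Advertise:
  Firm 2's expected payoff from Not advertise: p·(-3) + (1−p)·5 = -8p + 5
  Firm 2's expected payoff from Advertise: p·1 + (1−p)·(-5) = 6p - 5
  -8p + 5 = 6p - 5  ⇒  -14p = -10  ⇒  p = 5/7.
In a mixed equilibrium Firm 1 is indifferent between Advertise and Not advertise; this condition fixes q.
  Firm 1's payoff to Advertise: q·2 + (1−q)·(-4) = 6q - 4
  Firm 1's payoff to Not advertise: q·0 + (1−q)·0 = 0
  6q - 4 = 0  ⇒  6q = 4  ⇒  q = 2/3.

p = 5/7, q = 2/3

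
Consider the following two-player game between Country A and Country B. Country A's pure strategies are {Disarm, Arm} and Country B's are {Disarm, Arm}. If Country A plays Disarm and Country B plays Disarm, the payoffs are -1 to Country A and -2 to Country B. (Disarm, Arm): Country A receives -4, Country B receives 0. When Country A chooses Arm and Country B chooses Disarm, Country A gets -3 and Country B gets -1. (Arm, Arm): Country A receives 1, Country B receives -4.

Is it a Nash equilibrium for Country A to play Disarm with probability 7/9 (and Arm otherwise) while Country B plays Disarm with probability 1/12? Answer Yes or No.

Given Country A's mix p = 7/9, Country B's payoff from Disarm is -16/9 but from Arm is -8/9. Country B strictly prefers Arm, so Country B would not mix.
So the proposed profile is not a Nash equilibrium.

No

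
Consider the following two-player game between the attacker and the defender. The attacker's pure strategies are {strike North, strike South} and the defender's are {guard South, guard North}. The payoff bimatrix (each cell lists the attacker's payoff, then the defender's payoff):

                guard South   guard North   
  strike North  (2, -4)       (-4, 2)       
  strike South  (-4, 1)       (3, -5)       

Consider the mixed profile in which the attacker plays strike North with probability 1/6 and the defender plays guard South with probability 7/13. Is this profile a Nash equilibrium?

Given the attacker's mix p = 1/6, the defender's payoff from guard South is 1/6 but from guard North is -23/6. The defender strictly prefers guard South, so the defender would not mix.
So the proposed profile is not a Nash equilibrium.

No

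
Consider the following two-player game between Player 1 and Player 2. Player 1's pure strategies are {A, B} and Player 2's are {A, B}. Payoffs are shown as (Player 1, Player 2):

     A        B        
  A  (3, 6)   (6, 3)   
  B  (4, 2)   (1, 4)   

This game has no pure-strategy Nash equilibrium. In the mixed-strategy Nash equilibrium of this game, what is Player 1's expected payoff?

For Player 1 to be willing to mix, Player 1 must be indifferent between A and B, which pins down Player 2's mix.
  Player 1's expected payoff from A: q·3 + (1−q)·6 = -3q + 6
  Player 1's expected payoff from B: q·4 + (1−q)·1 = 3q + 1
  -3q + 6 = 3q + 1  ⇒  -6q = -5  ⇒  q = 5/6.
At equilibrium Player 1 is indifferent across rows, so Player 1's payoff equals the payoff from A: (5/6)·3 + (1/6)·6 = 7/2.

7/2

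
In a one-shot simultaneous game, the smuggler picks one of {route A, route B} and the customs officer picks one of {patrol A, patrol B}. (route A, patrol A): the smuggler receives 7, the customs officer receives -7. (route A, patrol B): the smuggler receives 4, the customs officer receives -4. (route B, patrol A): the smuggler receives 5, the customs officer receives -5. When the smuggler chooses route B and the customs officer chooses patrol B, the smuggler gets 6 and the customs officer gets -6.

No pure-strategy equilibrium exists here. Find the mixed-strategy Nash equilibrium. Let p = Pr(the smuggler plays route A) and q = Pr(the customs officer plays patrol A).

For the customs officer to be willing to mix, the customs officer must be indifferent between patrol A and patrol B, which pins down the smuggler's mix.
  the customs officer's payoff to patrol A: p·(-7) + (1−p)·(-5) = -2p - 5
  the customs officer's payoff to patrol B: p·(-4) + (1−p)·(-6) = 2p - 6
  -2p - 5 = 2p - 6  ⇒  -4p = -1  ⇒  p = 1/4.
For the smuggler to be willing to mix, the smuggler must be indifferent between route A and route B, which pins down the customs officer's mix.
  the smuggler's expected payoff from route A: q·7 + (1−q)·4 = 3q + 4
  the smuggler's expected payoff from route B: q·5 + (1−q)·6 = -q + 6
  3q + 4 = -q + 6  ⇒  4q = 2  ⇒  q = 1/2.

p = 1/4, q = 1/2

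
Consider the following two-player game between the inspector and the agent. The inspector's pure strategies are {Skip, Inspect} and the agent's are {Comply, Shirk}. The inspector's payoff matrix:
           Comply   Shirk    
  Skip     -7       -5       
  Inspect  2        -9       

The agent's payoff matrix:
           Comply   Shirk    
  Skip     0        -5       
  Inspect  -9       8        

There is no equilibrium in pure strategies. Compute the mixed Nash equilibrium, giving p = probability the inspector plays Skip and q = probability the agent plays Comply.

p = 17/22, q = 4/13

The inspector's mix must leave the agent indifferent between Comply and Shirk.
  the agent's payoff from Comply: p·0 + (1−p)·(-9) = 9p - 9
  the agent's payoff from Shirk: p·(-5) + (1−p)·8 = -13p + 8
  9p - 9 = -13p + 8  ⇒  22p = 17  ⇒  p = 17/22.
In a mixed equilibrium the inspector is indifferent between Skip and Inspect; this condition fixes q.
  the inspector's payoff from Skip: q·(-7) + (1−q)·(-5) = -2q - 5
  the inspector's payoff from Inspect: q·2 + (1−q)·(-9) = 11q - 9
  -2q - 5 = 11q - 9  ⇒  -13q = -4  ⇒  q = 4/13.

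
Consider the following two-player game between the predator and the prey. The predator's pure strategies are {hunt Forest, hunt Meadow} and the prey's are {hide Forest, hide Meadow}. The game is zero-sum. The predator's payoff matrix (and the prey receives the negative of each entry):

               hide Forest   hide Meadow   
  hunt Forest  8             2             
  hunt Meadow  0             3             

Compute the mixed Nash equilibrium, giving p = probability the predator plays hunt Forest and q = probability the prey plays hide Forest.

p = 1/3, q = 1/9

The prey's indifference between hide Forest and hide Meadow determines the predator's mixing probability p:
  the prey's expected payoff from hide Forest: p·(-8) + (1−p)·0 = -8p
  the prey's expected payoff from hide Meadow: p·(-2) + (1−p)·(-3) = p - 3
  -8p = p - 3  ⇒  -9p = -3  ⇒  p = 1/3.
The predator's indifference between hunt Forest and hunt Meadow determines the prey's mixing probability q:
  the predator's payoff to hunt Forest: q·8 + (1−q)·2 = 6q + 2
  the predator's payoff to hunt Meadow: q·0 + (1−q)·3 = -3q + 3
  6q + 2 = -3q + 3  ⇒  9q = 1  ⇒  q = 1/9.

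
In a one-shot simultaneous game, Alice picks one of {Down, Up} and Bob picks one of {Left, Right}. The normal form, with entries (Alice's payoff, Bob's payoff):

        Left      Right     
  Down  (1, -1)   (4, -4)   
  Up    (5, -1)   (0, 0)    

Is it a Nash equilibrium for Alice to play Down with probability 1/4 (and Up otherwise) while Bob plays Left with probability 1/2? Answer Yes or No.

Check Bob's indifference given Alice's mix p = 1/4:
  payoff from Left = -1; payoff from Right = -1 — equal.
Check Alice's indifference given Bob's mix q = 1/2:
  payoff from Down = 5/2; payoff from Up = 5/2 — equal.
Both players are indifferent, so neither can profitably deviate.

Yes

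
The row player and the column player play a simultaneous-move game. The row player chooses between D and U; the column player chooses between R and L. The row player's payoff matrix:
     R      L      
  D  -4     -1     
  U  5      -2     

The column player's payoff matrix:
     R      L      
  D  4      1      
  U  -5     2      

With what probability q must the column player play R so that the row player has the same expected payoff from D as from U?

Set the row player's expected payoff from D equal to that from U:
  the row player's payoff from D: q·(-4) + (1−q)·(-1) = -3q - 1
  the row player's payoff from U: q·5 + (1−q)·(-2) = 7q - 2
  -3q - 1 = 7q - 2  ⇒  -10q = -1  ⇒  q = 1/10.

q = 1/10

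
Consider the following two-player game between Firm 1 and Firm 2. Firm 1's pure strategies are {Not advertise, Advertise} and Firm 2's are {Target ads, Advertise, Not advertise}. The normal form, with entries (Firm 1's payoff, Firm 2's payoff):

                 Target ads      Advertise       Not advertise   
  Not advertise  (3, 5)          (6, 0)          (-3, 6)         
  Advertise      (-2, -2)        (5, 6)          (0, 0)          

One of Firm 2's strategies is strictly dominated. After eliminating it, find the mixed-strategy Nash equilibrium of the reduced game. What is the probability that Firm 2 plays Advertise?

Firm 2's strategy Target ads is strictly dominated by Not advertise: 6 > 5 and 0 > -2. Eliminate Target ads.
In a mixed equilibrium Firm 1 is indifferent between Not advertise and Advertise; this condition fixes q.
  Firm 1's expected payoff from Not advertise: q·6 + (1−q)·(-3) = 9q - 3
  Firm 1's expected payoff from Advertise: q·5 + (1−q)·0 = 5q
  9q - 3 = 5q  ⇒  4q = 3  ⇒  q = 3/4.

q = 3/4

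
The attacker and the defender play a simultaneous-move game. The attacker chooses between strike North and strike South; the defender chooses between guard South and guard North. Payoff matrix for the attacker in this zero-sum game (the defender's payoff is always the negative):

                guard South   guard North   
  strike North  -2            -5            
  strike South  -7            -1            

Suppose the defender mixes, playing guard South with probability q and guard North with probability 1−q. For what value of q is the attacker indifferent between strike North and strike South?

q = 4/9

Set the attacker's expected payoff from strike North equal to that from strike South:
  the attacker's expected payoff from strike North: q·(-2) + (1−q)·(-5) = 3q - 5
  the attacker's expected payoff from strike South: q·(-7) + (1−q)·(-1) = -6q - 1
  3q - 5 = -6q - 1  ⇒  9q = 4  ⇒  q = 4/9.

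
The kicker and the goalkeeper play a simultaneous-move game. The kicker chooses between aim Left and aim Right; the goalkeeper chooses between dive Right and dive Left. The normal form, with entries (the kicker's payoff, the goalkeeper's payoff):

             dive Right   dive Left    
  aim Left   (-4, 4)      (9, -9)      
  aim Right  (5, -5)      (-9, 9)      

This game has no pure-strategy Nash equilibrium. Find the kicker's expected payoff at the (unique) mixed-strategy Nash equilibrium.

1/3

In a mixed equilibrium the kicker is indifferent between aim Left and aim Right; this condition fixes q.
  the kicker's expected payoff from aim Left: q·(-4) + (1−q)·9 = -13q + 9
  the kicker's expected payoff from aim Right: q·5 + (1−q)·(-9) = 14q - 9
  -13q + 9 = 14q - 9  ⇒  -27q = -18  ⇒  q = 2/3.
At equilibrium the kicker is indifferent across rows, so the kicker's payoff equals the payoff from aim Left: (2/3)·(-4) + (1/3)·9 = 1/3.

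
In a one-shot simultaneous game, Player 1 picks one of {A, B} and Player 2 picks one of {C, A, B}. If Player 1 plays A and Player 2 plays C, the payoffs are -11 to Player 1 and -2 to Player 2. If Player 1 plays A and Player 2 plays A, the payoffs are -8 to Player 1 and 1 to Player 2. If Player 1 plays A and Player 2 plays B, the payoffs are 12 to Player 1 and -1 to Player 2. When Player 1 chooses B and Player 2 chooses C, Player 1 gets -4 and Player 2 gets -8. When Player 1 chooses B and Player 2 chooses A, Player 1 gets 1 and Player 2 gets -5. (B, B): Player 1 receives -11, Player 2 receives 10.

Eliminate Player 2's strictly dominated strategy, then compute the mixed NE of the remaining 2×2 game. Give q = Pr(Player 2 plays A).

q = 23/32

Player 2's strategy C is strictly dominated by A: 1 > -2 and -5 > -8. Eliminate C.
Set Player 1's expected payoff from A equal to that from B:
  Player 1's payoff to A: q·(-8) + (1−q)·12 = -20q + 12
  Player 1's payoff to B: q·1 + (1−q)·(-11) = 12q - 11
  -20q + 12 = 12q - 11  ⇒  -32q = -23  ⇒  q = 23/32.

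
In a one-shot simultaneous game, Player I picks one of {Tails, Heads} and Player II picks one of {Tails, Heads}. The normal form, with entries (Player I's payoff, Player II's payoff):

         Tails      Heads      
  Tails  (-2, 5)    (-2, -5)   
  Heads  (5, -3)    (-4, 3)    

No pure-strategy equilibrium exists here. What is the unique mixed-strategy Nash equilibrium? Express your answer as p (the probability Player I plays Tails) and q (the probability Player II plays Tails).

In a mixed equilibrium Player II is indifferent between Tails and Heads; this condition fixes p.
  Player II's payoff from Tails: p·5 + (1−p)·(-3) = 8p - 3
  Player II's payoff from Heads: p·(-5) + (1−p)·3 = -8p + 3
  8p - 3 = -8p + 3  ⇒  16p = 6  ⇒  p = 3/8.
Player II's mix must leave Player I indifferent between Tails and Heads.
  Player I's expected payoff from Tails: q·(-2) + (1−q)·(-2) = -2
  Player I's expected payoff from Heads: q·5 + (1−q)·(-4) = 9q - 4
  -2 = 9q - 4  ⇒  -9q = -2  ⇒  q = 2/9.

p = 3/8, q = 2/9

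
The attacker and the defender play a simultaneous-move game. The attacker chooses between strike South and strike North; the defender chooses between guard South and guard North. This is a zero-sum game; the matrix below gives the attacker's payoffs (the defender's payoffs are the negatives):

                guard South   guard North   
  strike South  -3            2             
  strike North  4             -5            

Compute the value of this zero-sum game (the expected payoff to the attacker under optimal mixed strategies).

v = -1/2

The attacker's indifference between strike South and strike North determines the defender's mixing probability q:
  the attacker's payoff to strike South: q·(-3) + (1−q)·2 = -5q + 2
  the attacker's payoff to strike North: q·4 + (1−q)·(-5) = 9q - 5
  -5q + 2 = 9q - 5  ⇒  -14q = -7  ⇒  q = 1/2.
The value is the attacker's expected payoff against this mix (using strike South): (1/2)·(-3) + (1/2)·2 = -1/2.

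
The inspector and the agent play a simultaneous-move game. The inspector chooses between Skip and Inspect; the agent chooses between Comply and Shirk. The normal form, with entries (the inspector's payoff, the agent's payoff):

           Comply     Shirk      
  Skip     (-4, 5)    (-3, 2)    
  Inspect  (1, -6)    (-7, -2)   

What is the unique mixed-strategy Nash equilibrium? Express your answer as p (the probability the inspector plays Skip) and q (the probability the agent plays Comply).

In a mixed equilibrium the agent is indifferent between Comply and Shirk; this condition fixes p.
  the agent's expected payoff from Comply: p·5 + (1−p)·(-6) = 11p - 6
  the agent's expected payoff from Shirk: p·2 + (1−p)·(-2) = 4p - 2
  11p - 6 = 4p - 2  ⇒  7p = 4  ⇒  p = 4/7.
The agent's mix must leave the inspector indifferent between Skip and Inspect.
  the inspector's expected payoff from Skip: q·(-4) + (1−q)·(-3) = -q - 3
  the inspector's expected payoff from Inspect: q·1 + (1−q)·(-7) = 8q - 7
  -q - 3 = 8q - 7  ⇒  -9q = -4  ⇒  q = 4/9.

p = 4/7, q = 4/9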